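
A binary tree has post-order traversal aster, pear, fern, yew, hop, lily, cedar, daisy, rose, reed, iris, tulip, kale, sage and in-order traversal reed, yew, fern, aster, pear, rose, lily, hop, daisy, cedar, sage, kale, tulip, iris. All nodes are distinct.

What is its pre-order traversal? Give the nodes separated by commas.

sage, reed, rose, yew, fern, pear, aster, daisy, lily, hop, cedar, kale, tulip, iris

The last element of post-order is the root; it splits in-order into left and right subtrees.
Root sage: left subtree has 10 nodes {reed, yew, fern, aster, pear, rose, lily, hop, daisy, cedar}, right has 3 {kale, tulip, iris}.
  Root reed: left subtree has 0 nodes { }, right has 9 {yew, fern, aster, pear, rose, lily, hop, daisy, cedar}.
    Root rose: left subtree has 4 nodes {yew, fern, aster, pear}, right has 4 {lily, hop, daisy, cedar}.
      Root yew: left subtree has 0 nodes { }, right has 3 {fern, aster, pear}.
        Root fern: left subtree has 0 nodes { }, right has 2 {aster, pear}.
          Root pear: left subtree has 1 node {aster}, right has 0 { }.
      Root daisy: left subtree has 2 nodes {lily, hop}, right has 1 {cedar}.
        Root lily: left subtree has 0 nodes { }, right has 1 {hop}.
  Root kale: left subtree has 0 nodes { }, right has 2 {tulip, iris}.
    Root tulip: left subtree has 0 nodes { }, right has 1 {iris}.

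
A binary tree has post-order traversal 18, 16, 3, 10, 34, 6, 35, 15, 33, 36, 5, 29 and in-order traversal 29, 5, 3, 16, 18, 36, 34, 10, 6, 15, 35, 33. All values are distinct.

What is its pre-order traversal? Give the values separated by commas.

The last element of post-order is the root; it splits in-order into left and right subtrees.
Root 29: left subtree has 0 nodes { }, right has 11 {5, 3, 16, 18, 36, 34, 10, 6, 15, 35, 33}.
  Root 5: left subtree has 0 nodes { }, right has 10 {3, 16, 18, 36, 34, 10, 6, 15, 35, 33}.
    Root 36: left subtree has 3 nodes {3, 16, 18}, right has 6 {34, 10, 6, 15, 35, 33}.
      Root 3: left subtree has 0 nodes { }, right has 2 {16, 18}.
        Root 16: left subtree has 0 nodes { }, right has 1 {18}.
      Root 33: left subtree has 5 nodes {34, 10, 6, 15, 35}, right has 0 { }.
        Root 15: left subtree has 3 nodes {34, 10, 6}, right has 1 {35}.
          Root 6: left subtree has 2 nodes {34, 10}, right has 0 { }.
            Root 34: left subtree has 0 nodes { }, right has 1 {10}.

29, 5, 36, 3, 16, 18, 33, 15, 6, 34, 10, 35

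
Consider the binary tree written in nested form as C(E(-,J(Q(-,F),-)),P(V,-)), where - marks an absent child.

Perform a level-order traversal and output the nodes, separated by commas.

Level-order visits nodes level by level from the root, left to right within each level.
Level 0: C
Level 1: E, P
Level 2: J, V
Level 3: Q
Level 4: F

C, E, P, J, V, Q, F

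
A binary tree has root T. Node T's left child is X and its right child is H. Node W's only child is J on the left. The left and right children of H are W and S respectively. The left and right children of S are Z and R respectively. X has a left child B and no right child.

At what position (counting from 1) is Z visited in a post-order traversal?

5

Post-order visits the left subtree, then the right subtree, then the node.
At T: go left to X.
  At X: go left to B.
    B is a leaf — visit B.
  At X: no right child.
  Visit X.
At T: go right to H.
  At H: go left to W.
    At W: go left to J.
      J is a leaf — visit J.
    At W: no right child.
    Visit W.
  At H: go right to S.
    At S: go left to Z.
      Z is a leaf — visit Z.
    At S: go right to R.
      R is a leaf — visit R.
    Visit S.
  Visit H.
Visit T.
Full post-order sequence: B, X, J, W, Z, R, S, H, T.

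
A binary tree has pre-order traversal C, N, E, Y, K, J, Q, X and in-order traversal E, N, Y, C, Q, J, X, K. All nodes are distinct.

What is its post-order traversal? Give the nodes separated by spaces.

E Y N Q X J K C

The first element of pre-order is the root; it splits in-order into left and right subtrees.
Root C: left subtree has 3 nodes {E, N, Y}, right has 4 {Q, J, X, K}.
  Root N: left subtree has 1 node {E}, right has 1 {Y}.
  Root K: left subtree has 3 nodes {Q, J, X}, right has 0 { }.
    Root J: left subtree has 1 node {Q}, right has 1 {X}.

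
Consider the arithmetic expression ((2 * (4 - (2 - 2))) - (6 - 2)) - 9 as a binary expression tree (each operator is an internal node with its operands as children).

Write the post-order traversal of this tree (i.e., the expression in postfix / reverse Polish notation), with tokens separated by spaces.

Post-order on an expression tree gives postfix notation: for each operator, emit left operand, right operand, then the operator.

2 4 2 2 - - * 6 2 - - 9 -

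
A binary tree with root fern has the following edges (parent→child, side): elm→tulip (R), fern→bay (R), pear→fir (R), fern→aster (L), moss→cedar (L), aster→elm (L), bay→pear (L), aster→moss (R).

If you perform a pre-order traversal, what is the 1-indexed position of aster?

Pre-order visits the node, then its left subtree, then its right subtree.
Visit fern.
At fern: go left to aster.
  Visit aster.
  At aster: go left to elm.
    Visit elm.
    At elm: no left child.
    At elm: go right to tulip.
      tulip is a leaf — visit tulip.
  At aster: go right to moss.
    Visit moss.
    At moss: go left to cedar.
      cedar is a leaf — visit cedar.
    At moss: no right child.
At fern: go right to bay.
  Visit bay.
  At bay: go left to pear.
    Visit pear.
    At pear: no left child.
    At pear: go right to fir.
      fir is a leaf — visit fir.
  At bay: no right child.
Full pre-order sequence: fern, aster, elm, tulip, moss, cedar, bay, pear, fir.

2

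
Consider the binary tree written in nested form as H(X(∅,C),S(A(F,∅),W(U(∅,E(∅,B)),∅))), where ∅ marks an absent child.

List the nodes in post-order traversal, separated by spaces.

C X F A B E U W S H

Post-order visits the left subtree, then the right subtree, then the node.
At H: go left to X.
  At X: no left child.
  At X: go right to C.
    C is a leaf — visit C.
  Visit X.
At H: go right to S.
  At S: go left to A.
    At A: go left to F.
      F is a leaf — visit F.
    At A: no right child.
    Visit A.
  At S: go right to W.
    At W: go left to U.
      At U: no left child.
      At U: go right to E.
        At E: no left child.
        At E: go right to B.
          B is a leaf — visit B.
        Visit E.
      Visit U.
    At W: no right child.
    Visit W.
  Visit S.
Visit H.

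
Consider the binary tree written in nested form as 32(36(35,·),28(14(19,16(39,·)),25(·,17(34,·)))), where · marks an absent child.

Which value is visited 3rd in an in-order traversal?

In-order visits the left subtree, then the node, then the right subtree.
At 32: go left to 36.
  At 36: go left to 35.
    35 is a leaf — visit 35.
  Visit 36.
  At 36: no right child.
Visit 32.
At 32: go right to 28.
  At 28: go left to 14.
    At 14: go left to 19.
      19 is a leaf — visit 19.
    Visit 14.
    At 14: go right to 16.
      At 16: go left to 39.
        39 is a leaf — visit 39.
      Visit 16.
      At 16: no right child.
  Visit 28.
  At 28: go right to 25.
    At 25: no left child.
    Visit 25.
    At 25: go right to 17.
      At 17: go left to 34.
        34 is a leaf — visit 34.
      Visit 17.
      At 17: no right child.
Full in-order sequence: 35, 36, 32, 19, 14, 39, 16, 28, 25, 34, 17.

32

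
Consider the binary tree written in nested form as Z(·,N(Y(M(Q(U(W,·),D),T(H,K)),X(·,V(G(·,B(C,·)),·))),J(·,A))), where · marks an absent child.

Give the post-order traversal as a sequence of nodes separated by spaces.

W U D Q H K T M C B G V X Y A J N Z

Post-order visits the left subtree, then the right subtree, then the node.
At Z: no left child.
At Z: go right to N.
  At N: go left to Y.
    At Y: go left to M.
      At M: go left to Q.
        At Q: go left to U.
          At U: go left to W.
            W is a leaf — visit W.
          At U: no right child.
          Visit U.
        At Q: go right to D.
          D is a leaf — visit D.
        Visit Q.
      At M: go right to T.
        At T: go left to H.
          H is a leaf — visit H.
        At T: go right to K.
          K is a leaf — visit K.
        Visit T.
      Visit M.
    At Y: go right to X.
      At X: no left child.
      At X: go right to V.
        At V: go left to G.
          At G: no left child.
          At G: go right to B.
            At B: go left to C.
              C is a leaf — visit C.
            At B: no right child.
            Visit B.
          Visit G.
        At V: no right child.
        Visit V.
      Visit X.
    Visit Y.
  At N: go right to J.
    At J: no left child.
    At J: go right to A.
      A is a leaf — visit A.
    Visit J.
  Visit N.
Visit Z.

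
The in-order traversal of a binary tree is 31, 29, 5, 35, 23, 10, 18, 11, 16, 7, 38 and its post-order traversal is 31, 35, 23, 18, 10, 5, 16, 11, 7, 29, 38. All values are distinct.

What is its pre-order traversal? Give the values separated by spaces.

38 29 31 7 11 5 10 23 35 18 16

The last element of post-order is the root; it splits in-order into left and right subtrees.
Root 38: left subtree has 10 nodes {31, 29, 5, 35, 23, 10, 18, 11, 16, 7}, right has 0 { }.
  Root 29: left subtree has 1 node {31}, right has 8 {5, 35, 23, 10, 18, 11, 16, 7}.
    Root 7: left subtree has 7 nodes {5, 35, 23, 10, 18, 11, 16}, right has 0 { }.
      Root 11: left subtree has 5 nodes {5, 35, 23, 10, 18}, right has 1 {16}.
        Root 5: left subtree has 0 nodes { }, right has 4 {35, 23, 10, 18}.
          Root 10: left subtree has 2 nodes {35, 23}, right has 1 {18}.
            Root 23: left subtree has 1 node {35}, right has 0 { }.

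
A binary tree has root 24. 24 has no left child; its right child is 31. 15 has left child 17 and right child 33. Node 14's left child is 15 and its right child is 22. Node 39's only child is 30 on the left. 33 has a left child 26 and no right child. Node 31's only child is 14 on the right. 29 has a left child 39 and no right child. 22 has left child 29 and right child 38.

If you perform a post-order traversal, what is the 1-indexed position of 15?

4

Post-order visits the left subtree, then the right subtree, then the node.
At 24: no left child.
At 24: go right to 31.
  At 31: no left child.
  At 31: go right to 14.
    At 14: go left to 15.
      At 15: go left to 17.
        17 is a leaf — visit 17.
      At 15: go right to 33.
        At 33: go left to 26.
          26 is a leaf — visit 26.
        At 33: no right child.
        Visit 33.
      Visit 15.
    At 14: go right to 22.
      At 22: go left to 29.
        At 29: go left to 39.
          At 39: go left to 30.
            30 is a leaf — visit 30.
          At 39: no right child.
          Visit 39.
        At 29: no right child.
        Visit 29.
      At 22: go right to 38.
        38 is a leaf — visit 38.
      Visit 22.
    Visit 14.
  Visit 31.
Visit 24.
Full post-order sequence: 17, 26, 33, 15, 30, 39, 29, 38, 22, 14, 31, 24.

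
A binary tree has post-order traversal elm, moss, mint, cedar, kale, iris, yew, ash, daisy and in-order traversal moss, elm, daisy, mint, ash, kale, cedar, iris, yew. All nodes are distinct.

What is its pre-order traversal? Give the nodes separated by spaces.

The last element of post-order is the root; it splits in-order into left and right subtrees.
Root daisy: left subtree has 2 nodes {moss, elm}, right has 6 {mint, ash, kale, cedar, iris, yew}.
  Root moss: left subtree has 0 nodes { }, right has 1 {elm}.
  Root ash: left subtree has 1 node {mint}, right has 4 {kale, cedar, iris, yew}.
    Root yew: left subtree has 3 nodes {kale, cedar, iris}, right has 0 { }.
      Root iris: left subtree has 2 nodes {kale, cedar}, right has 0 { }.
        Root kale: left subtree has 0 nodes { }, right has 1 {cedar}.

daisy moss elm ash mint yew iris kale cedar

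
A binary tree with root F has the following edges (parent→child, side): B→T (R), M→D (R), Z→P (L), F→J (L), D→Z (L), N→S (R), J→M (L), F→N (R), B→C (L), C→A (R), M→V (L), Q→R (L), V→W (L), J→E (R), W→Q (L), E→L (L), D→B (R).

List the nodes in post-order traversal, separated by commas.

R, Q, W, V, P, Z, A, C, T, B, D, M, L, E, J, S, N, F

Post-order visits the left subtree, then the right subtree, then the node.
At F: go left to J.
  At J: go left to M.
    At M: go left to V.
      At V: go left to W.
        At W: go left to Q.
          At Q: go left to R.
            R is a leaf — visit R.
          At Q: no right child.
          Visit Q.
        At W: no right child.
        Visit W.
      At V: no right child.
      Visit V.
    At M: go right to D.
      At D: go left to Z.
        At Z: go left to P.
          P is a leaf — visit P.
        At Z: no right child.
        Visit Z.
      At D: go right to B.
        At B: go left to C.
          At C: no left child.
          At C: go right to A.
            A is a leaf — visit A.
          Visit C.
        At B: go right to T.
          T is a leaf — visit T.
        Visit B.
      Visit D.
    Visit M.
  At J: go right to E.
    At E: go left to L.
      L is a leaf — visit L.
    At E: no right child.
    Visit E.
  Visit J.
At F: go right to N.
  At N: no left child.
  At N: go right to S.
    S is a leaf — visit S.
  Visit N.
Visit F.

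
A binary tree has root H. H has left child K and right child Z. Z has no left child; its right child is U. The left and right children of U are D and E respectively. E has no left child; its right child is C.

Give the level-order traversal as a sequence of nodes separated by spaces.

H K Z U D E C

Level-order visits nodes level by level from the root, left to right within each level.
Level 0: H
Level 1: K, Z
Level 2: U
Level 3: D, E
Level 4: C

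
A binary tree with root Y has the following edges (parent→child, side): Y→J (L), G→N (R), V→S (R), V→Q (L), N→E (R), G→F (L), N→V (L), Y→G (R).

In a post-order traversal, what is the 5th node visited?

Post-order visits the left subtree, then the right subtree, then the node.
At Y: go left to J.
  J is a leaf — visit J.
At Y: go right to G.
  At G: go left to F.
    F is a leaf — visit F.
  At G: go right to N.
    At N: go left to V.
      At V: go left to Q.
        Q is a leaf — visit Q.
      At V: go right to S.
        S is a leaf — visit S.
      Visit V.
    At N: go right to E.
      E is a leaf — visit E.
    Visit N.
  Visit G.
Visit Y.
Full post-order sequence: J, F, Q, S, V, E, N, G, Y.

V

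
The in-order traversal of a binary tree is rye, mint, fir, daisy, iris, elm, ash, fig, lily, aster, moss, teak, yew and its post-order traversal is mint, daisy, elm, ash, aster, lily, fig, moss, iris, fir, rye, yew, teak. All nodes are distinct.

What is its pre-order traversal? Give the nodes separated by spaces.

The last element of post-order is the root; it splits in-order into left and right subtrees.
Root teak: left subtree has 11 nodes {rye, mint, fir, daisy, iris, elm, ash, fig, lily, aster, moss}, right has 1 {yew}.
  Root rye: left subtree has 0 nodes { }, right has 10 {mint, fir, daisy, iris, elm, ash, fig, lily, aster, moss}.
    Root fir: left subtree has 1 node {mint}, right has 8 {daisy, iris, elm, ash, fig, lily, aster, moss}.
      Root iris: left subtree has 1 node {daisy}, right has 6 {elm, ash, fig, lily, aster, moss}.
        Root moss: left subtree has 5 nodes {elm, ash, fig, lily, aster}, right has 0 { }.
          Root fig: left subtree has 2 nodes {elm, ash}, right has 2 {lily, aster}.
            Root ash: left subtree has 1 node {elm}, right has 0 { }.
            Root lily: left subtree has 0 nodes { }, right has 1 {aster}.

teak rye fir mint iris daisy moss fig ash elm lily aster yew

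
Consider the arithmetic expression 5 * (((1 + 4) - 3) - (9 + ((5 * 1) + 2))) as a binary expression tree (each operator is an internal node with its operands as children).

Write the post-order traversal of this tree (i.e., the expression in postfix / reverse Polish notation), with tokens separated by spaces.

5 1 4 + 3 - 9 5 1 * 2 + + - *

Post-order on an expression tree gives postfix notation: for each operator, emit left operand, right operand, then the operator.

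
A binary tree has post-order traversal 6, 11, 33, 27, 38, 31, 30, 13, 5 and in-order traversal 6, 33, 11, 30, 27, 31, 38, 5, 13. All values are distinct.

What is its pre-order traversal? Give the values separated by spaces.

5 30 33 6 11 31 27 38 13

The last element of post-order is the root; it splits in-order into left and right subtrees.
Root 5: left subtree has 7 nodes {6, 33, 11, 30, 27, 31, 38}, right has 1 {13}.
  Root 30: left subtree has 3 nodes {6, 33, 11}, right has 3 {27, 31, 38}.
    Root 33: left subtree has 1 node {6}, right has 1 {11}.
    Root 31: left subtree has 1 node {27}, right has 1 {38}.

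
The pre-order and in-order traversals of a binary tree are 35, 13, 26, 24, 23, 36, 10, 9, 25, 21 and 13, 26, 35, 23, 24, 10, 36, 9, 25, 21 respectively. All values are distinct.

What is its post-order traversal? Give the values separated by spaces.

The first element of pre-order is the root; it splits in-order into left and right subtrees.
Root 35: left subtree has 2 nodes {13, 26}, right has 7 {23, 24, 10, 36, 9, 25, 21}.
  Root 13: left subtree has 0 nodes { }, right has 1 {26}.
  Root 24: left subtree has 1 node {23}, right has 5 {10, 36, 9, 25, 21}.
    Root 36: left subtree has 1 node {10}, right has 3 {9, 25, 21}.
      Root 9: left subtree has 0 nodes { }, right has 2 {25, 21}.
        Root 25: left subtree has 0 nodes { }, right has 1 {21}.

26 13 23 10 21 25 9 36 24 35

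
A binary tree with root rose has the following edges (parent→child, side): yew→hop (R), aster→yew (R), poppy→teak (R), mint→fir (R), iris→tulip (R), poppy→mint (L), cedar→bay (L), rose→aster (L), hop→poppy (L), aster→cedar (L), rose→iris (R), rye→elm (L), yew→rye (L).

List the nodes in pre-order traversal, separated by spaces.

rose aster cedar bay yew rye elm hop poppy mint fir teak iris tulip

Pre-order visits the node, then its left subtree, then its right subtree.
Visit rose.
At rose: go left to aster.
  Visit aster.
  At aster: go left to cedar.
    Visit cedar.
    At cedar: go left to bay.
      bay is a leaf — visit bay.
    At cedar: no right child.
  At aster: go right to yew.
    Visit yew.
    At yew: go left to rye.
      Visit rye.
      At rye: go left to elm.
        elm is a leaf — visit elm.
      At rye: no right child.
    At yew: go right to hop.
      Visit hop.
      At hop: go left to poppy.
        Visit poppy.
        At poppy: go left to mint.
          Visit mint.
          At mint: no left child.
          At mint: go right to fir.
            fir is a leaf — visit fir.
        At poppy: go right to teak.
          teak is a leaf — visit teak.
      At hop: no right child.
At rose: go right to iris.
  Visit iris.
  At iris: no left child.
  At iris: go right to tulip.
    tulip is a leaf — visit tulip.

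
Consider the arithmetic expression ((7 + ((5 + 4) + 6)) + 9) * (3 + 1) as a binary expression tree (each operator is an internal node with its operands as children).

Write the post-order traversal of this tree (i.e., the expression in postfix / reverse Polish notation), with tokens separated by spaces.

7 5 4 + 6 + + 9 + 3 1 + *

Post-order on an expression tree gives postfix notation: for each operator, emit left operand, right operand, then the operator.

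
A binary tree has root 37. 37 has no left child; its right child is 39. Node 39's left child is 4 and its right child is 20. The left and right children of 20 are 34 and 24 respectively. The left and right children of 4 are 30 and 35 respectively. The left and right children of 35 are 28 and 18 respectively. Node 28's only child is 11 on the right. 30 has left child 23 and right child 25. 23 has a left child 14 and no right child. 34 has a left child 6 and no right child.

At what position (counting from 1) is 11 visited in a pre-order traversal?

Pre-order visits the node, then its left subtree, then its right subtree.
Visit 37.
At 37: no left child.
At 37: go right to 39.
  Visit 39.
  At 39: go left to 4.
    Visit 4.
    At 4: go left to 30.
      Visit 30.
      At 30: go left to 23.
        Visit 23.
        At 23: go left to 14.
          14 is a leaf — visit 14.
        At 23: no right child.
      At 30: go right to 25.
        25 is a leaf — visit 25.
    At 4: go right to 35.
      Visit 35.
      At 35: go left to 28.
        Visit 28.
        At 28: no left child.
        At 28: go right to 11.
          11 is a leaf — visit 11.
      At 35: go right to 18.
        18 is a leaf — visit 18.
  At 39: go right to 20.
    Visit 20.
    At 20: go left to 34.
      Visit 34.
      At 34: go left to 6.
        6 is a leaf — visit 6.
      At 34: no right child.
    At 20: go right to 24.
      24 is a leaf — visit 24.
Full pre-order sequence: 37, 39, 4, 30, 23, 14, 25, 35, 28, 11, 18, 20, 34, 6, 24.

10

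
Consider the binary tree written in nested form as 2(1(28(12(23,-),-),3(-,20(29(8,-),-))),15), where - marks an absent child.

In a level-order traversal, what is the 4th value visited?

Level-order visits nodes level by level from the root, left to right within each level.
Level 0: 2
Level 1: 1, 15
Level 2: 28, 3
Level 3: 12, 20
Level 4: 23, 29
Level 5: 8
Full level-order sequence: 2, 1, 15, 28, 3, 12, 20, 23, 29, 8.

28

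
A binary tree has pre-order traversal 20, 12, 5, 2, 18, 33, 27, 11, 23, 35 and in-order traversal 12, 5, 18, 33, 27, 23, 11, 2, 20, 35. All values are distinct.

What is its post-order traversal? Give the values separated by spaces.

23 11 27 33 18 2 5 12 35 20

The first element of pre-order is the root; it splits in-order into left and right subtrees.
Root 20: left subtree has 8 nodes {12, 5, 18, 33, 27, 23, 11, 2}, right has 1 {35}.
  Root 12: left subtree has 0 nodes { }, right has 7 {5, 18, 33, 27, 23, 11, 2}.
    Root 5: left subtree has 0 nodes { }, right has 6 {18, 33, 27, 23, 11, 2}.
      Root 2: left subtree has 5 nodes {18, 33, 27, 23, 11}, right has 0 { }.
        Root 18: left subtree has 0 nodes { }, right has 4 {33, 27, 23, 11}.
          Root 33: left subtree has 0 nodes { }, right has 3 {27, 23, 11}.
            Root 27: left subtree has 0 nodes { }, right has 2 {23, 11}.
              Root 11: left subtree has 1 node {23}, right has 0 { }.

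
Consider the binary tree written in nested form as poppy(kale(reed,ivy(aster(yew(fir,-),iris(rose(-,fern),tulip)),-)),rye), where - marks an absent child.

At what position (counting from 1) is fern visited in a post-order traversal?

Post-order visits the left subtree, then the right subtree, then the node.
At poppy: go left to kale.
  At kale: go left to reed.
    reed is a leaf — visit reed.
  At kale: go right to ivy.
    At ivy: go left to aster.
      At aster: go left to yew.
        At yew: go left to fir.
          fir is a leaf — visit fir.
        At yew: no right child.
        Visit yew.
      At aster: go right to iris.
        At iris: go left to rose.
          At rose: no left child.
          At rose: go right to fern.
            fern is a leaf — visit fern.
          Visit rose.
        At iris: go right to tulip.
          tulip is a leaf — visit tulip.
        Visit iris.
      Visit aster.
    At ivy: no right child.
    Visit ivy.
  Visit kale.
At poppy: go right to rye.
  rye is a leaf — visit rye.
Visit poppy.
Full post-order sequence: reed, fir, yew, fern, rose, tulip, iris, aster, ivy, kale, rye, poppy.

4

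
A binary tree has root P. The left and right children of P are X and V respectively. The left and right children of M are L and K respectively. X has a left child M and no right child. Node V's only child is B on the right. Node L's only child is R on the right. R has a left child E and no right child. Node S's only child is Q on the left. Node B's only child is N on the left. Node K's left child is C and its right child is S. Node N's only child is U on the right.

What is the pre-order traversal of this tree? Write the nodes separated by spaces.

P X M L R E K C S Q V B N U

Pre-order visits the node, then its left subtree, then its right subtree.
Visit P.
At P: go left to X.
  Visit X.
  At X: go left to M.
    Visit M.
    At M: go left to L.
      Visit L.
      At L: no left child.
      At L: go right to R.
        Visit R.
        At R: go left to E.
          E is a leaf — visit E.
        At R: no right child.
    At M: go right to K.
      Visit K.
      At K: go left to C.
        C is a leaf — visit C.
      At K: go right to S.
        Visit S.
        At S: go left to Q.
          Q is a leaf — visit Q.
        At S: no right child.
  At X: no right child.
At P: go right to V.
  Visit V.
  At V: no left child.
  At V: go right to B.
    Visit B.
    At B: go left to N.
      Visit N.
      At N: no left child.
      At N: go right to U.
        U is a leaf — visit U.
    At B: no right child.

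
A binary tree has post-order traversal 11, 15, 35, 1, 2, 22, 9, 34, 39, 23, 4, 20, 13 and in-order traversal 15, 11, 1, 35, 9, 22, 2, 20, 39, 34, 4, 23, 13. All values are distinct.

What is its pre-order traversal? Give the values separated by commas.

The last element of post-order is the root; it splits in-order into left and right subtrees.
Root 13: left subtree has 12 nodes {15, 11, 1, 35, 9, 22, 2, 20, 39, 34, 4, 23}, right has 0 { }.
  Root 20: left subtree has 7 nodes {15, 11, 1, 35, 9, 22, 2}, right has 4 {39, 34, 4, 23}.
    Root 9: left subtree has 4 nodes {15, 11, 1, 35}, right has 2 {22, 2}.
      Root 1: left subtree has 2 nodes {15, 11}, right has 1 {35}.
        Root 15: left subtree has 0 nodes { }, right has 1 {11}.
      Root 22: left subtree has 0 nodes { }, right has 1 {2}.
    Root 4: left subtree has 2 nodes {39, 34}, right has 1 {23}.
      Root 39: left subtree has 0 nodes { }, right has 1 {34}.

13, 20, 9, 1, 15, 11, 35, 22, 2, 4, 39, 34, 23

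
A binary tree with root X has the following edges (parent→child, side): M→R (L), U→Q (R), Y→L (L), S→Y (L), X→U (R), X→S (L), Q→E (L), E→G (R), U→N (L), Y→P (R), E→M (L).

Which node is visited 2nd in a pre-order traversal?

S

Pre-order visits the node, then its left subtree, then its right subtree.
Visit X.
At X: go left to S.
  Visit S.
  At S: go left to Y.
    Visit Y.
    At Y: go left to L.
      L is a leaf — visit L.
    At Y: go right to P.
      P is a leaf — visit P.
  At S: no right child.
At X: go right to U.
  Visit U.
  At U: go left to N.
    N is a leaf — visit N.
  At U: go right to Q.
    Visit Q.
    At Q: go left to E.
      Visit E.
      At E: go left to M.
        Visit M.
        At M: go left to R.
          R is a leaf — visit R.
        At M: no right child.
      At E: go right to G.
        G is a leaf — visit G.
    At Q: no right child.
Full pre-order sequence: X, S, Y, L, P, U, N, Q, E, M, R, G.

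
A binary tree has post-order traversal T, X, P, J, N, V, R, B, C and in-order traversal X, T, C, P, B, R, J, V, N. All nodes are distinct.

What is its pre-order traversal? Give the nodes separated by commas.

The last element of post-order is the root; it splits in-order into left and right subtrees.
Root C: left subtree has 2 nodes {X, T}, right has 6 {P, B, R, J, V, N}.
  Root X: left subtree has 0 nodes { }, right has 1 {T}.
  Root B: left subtree has 1 node {P}, right has 4 {R, J, V, N}.
    Root R: left subtree has 0 nodes { }, right has 3 {J, V, N}.
      Root V: left subtree has 1 node {J}, right has 1 {N}.

C, X, T, B, P, R, V, J, N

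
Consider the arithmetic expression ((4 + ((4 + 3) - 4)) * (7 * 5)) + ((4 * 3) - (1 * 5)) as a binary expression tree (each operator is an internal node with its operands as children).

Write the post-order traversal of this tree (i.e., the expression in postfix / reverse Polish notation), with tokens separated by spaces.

4 4 3 + 4 - + 7 5 * * 4 3 * 1 5 * - +

Post-order on an expression tree gives postfix notation: for each operator, emit left operand, right operand, then the operator.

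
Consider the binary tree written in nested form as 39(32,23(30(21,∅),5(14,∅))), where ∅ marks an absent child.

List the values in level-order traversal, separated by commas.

Level-order visits nodes level by level from the root, left to right within each level.
Level 0: 39
Level 1: 32, 23
Level 2: 30, 5
Level 3: 21, 14

39, 32, 23, 30, 5, 21, 14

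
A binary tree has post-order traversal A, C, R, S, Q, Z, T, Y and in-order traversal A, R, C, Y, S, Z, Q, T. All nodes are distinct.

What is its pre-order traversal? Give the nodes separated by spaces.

The last element of post-order is the root; it splits in-order into left and right subtrees.
Root Y: left subtree has 3 nodes {A, R, C}, right has 4 {S, Z, Q, T}.
  Root R: left subtree has 1 node {A}, right has 1 {C}.
  Root T: left subtree has 3 nodes {S, Z, Q}, right has 0 { }.
    Root Z: left subtree has 1 node {S}, right has 1 {Q}.

Y R A C T Z S Q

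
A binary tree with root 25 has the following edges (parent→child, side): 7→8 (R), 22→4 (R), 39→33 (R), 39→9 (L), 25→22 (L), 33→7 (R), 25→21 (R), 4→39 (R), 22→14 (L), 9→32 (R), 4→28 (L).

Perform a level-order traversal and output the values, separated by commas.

Level-order visits nodes level by level from the root, left to right within each level.
Level 0: 25
Level 1: 22, 21
Level 2: 14, 4
Level 3: 28, 39
Level 4: 9, 33
Level 5: 32, 7
Level 6: 8

25, 22, 21, 14, 4, 28, 39, 9, 33, 32, 7, 8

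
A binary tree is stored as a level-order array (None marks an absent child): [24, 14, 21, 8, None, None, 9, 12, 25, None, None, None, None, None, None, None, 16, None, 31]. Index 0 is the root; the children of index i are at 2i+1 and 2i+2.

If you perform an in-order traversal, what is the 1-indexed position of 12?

1

In-order visits the left subtree, then the node, then the right subtree.
At 24: go left to 14.
  At 14: go left to 8.
    At 8: go left to 12.
      At 12: no left child.
      Visit 12.
      At 12: go right to 16.
        16 is a leaf — visit 16.
    Visit 8.
    At 8: go right to 25.
      At 25: no left child.
      Visit 25.
      At 25: go right to 31.
        31 is a leaf — visit 31.
  Visit 14.
  At 14: no right child.
Visit 24.
At 24: go right to 21.
  At 21: no left child.
  Visit 21.
  At 21: go right to 9.
    9 is a leaf — visit 9.
Full in-order sequence: 12, 16, 8, 25, 31, 14, 24, 21, 9.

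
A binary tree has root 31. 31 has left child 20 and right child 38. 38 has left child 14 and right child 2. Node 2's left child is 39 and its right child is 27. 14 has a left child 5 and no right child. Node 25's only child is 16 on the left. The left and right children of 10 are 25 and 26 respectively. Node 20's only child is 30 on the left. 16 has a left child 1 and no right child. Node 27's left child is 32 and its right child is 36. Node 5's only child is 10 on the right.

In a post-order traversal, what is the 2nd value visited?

20

Post-order visits the left subtree, then the right subtree, then the node.
At 31: go left to 20.
  At 20: go left to 30.
    30 is a leaf — visit 30.
  At 20: no right child.
  Visit 20.
At 31: go right to 38.
  At 38: go left to 14.
    At 14: go left to 5.
      At 5: no left child.
      At 5: go right to 10.
        At 10: go left to 25.
          At 25: go left to 16.
            At 16: go left to 1.
              1 is a leaf — visit 1.
            At 16: no right child.
            Visit 16.
          At 25: no right child.
          Visit 25.
        At 10: go right to 26.
          26 is a leaf — visit 26.
        Visit 10.
      Visit 5.
    At 14: no right child.
    Visit 14.
  At 38: go right to 2.
    At 2: go left to 39.
      39 is a leaf — visit 39.
    At 2: go right to 27.
      At 27: go left to 32.
        32 is a leaf — visit 32.
      At 27: go right to 36.
        36 is a leaf — visit 36.
      Visit 27.
    Visit 2.
  Visit 38.
Visit 31.
Full post-order sequence: 30, 20, 1, 16, 25, 26, 10, 5, 14, 39, 32, 36, 27, 2, 38, 31.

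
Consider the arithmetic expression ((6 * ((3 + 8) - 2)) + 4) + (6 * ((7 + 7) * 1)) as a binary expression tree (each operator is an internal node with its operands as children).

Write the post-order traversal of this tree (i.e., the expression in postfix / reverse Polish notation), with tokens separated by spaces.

Post-order on an expression tree gives postfix notation: for each operator, emit left operand, right operand, then the operator.

6 3 8 + 2 - * 4 + 6 7 7 + 1 * * +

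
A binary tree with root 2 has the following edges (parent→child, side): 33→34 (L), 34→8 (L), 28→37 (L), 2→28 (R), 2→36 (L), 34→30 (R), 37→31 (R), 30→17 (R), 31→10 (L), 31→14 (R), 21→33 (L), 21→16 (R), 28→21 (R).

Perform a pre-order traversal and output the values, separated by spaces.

Pre-order visits the node, then its left subtree, then its right subtree.
Visit 2.
At 2: go left to 36.
  36 is a leaf — visit 36.
At 2: go right to 28.
  Visit 28.
  At 28: go left to 37.
    Visit 37.
    At 37: no left child.
    At 37: go right to 31.
      Visit 31.
      At 31: go left to 10.
        10 is a leaf — visit 10.
      At 31: go right to 14.
        14 is a leaf — visit 14.
  At 28: go right to 21.
    Visit 21.
    At 21: go left to 33.
      Visit 33.
      At 33: go left to 34.
        Visit 34.
        At 34: go left to 8.
          8 is a leaf — visit 8.
        At 34: go right to 30.
          Visit 30.
          At 30: no left child.
          At 30: go right to 17.
            17 is a leaf — visit 17.
      At 33: no right child.
    At 21: go right to 16.
      16 is a leaf — visit 16.

2 36 28 37 31 10 14 21 33 34 8 30 17 16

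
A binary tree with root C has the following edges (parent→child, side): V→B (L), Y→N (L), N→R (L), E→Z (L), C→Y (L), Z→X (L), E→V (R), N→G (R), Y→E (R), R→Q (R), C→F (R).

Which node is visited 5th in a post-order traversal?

Post-order visits the left subtree, then the right subtree, then the node.
At C: go left to Y.
  At Y: go left to N.
    At N: go left to R.
      At R: no left child.
      At R: go right to Q.
        Q is a leaf — visit Q.
      Visit R.
    At N: go right to G.
      G is a leaf — visit G.
    Visit N.
  At Y: go right to E.
    At E: go left to Z.
      At Z: go left to X.
        X is a leaf — visit X.
      At Z: no right child.
      Visit Z.
    At E: go right to V.
      At V: go left to B.
        B is a leaf — visit B.
      At V: no right child.
      Visit V.
    Visit E.
  Visit Y.
At C: go right to F.
  F is a leaf — visit F.
Visit C.
Full post-order sequence: Q, R, G, N, X, Z, B, V, E, Y, F, C.

X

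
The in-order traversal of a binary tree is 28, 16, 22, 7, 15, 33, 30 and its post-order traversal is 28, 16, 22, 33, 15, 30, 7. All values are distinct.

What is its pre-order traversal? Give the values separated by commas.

The last element of post-order is the root; it splits in-order into left and right subtrees.
Root 7: left subtree has 3 nodes {28, 16, 22}, right has 3 {15, 33, 30}.
  Root 22: left subtree has 2 nodes {28, 16}, right has 0 { }.
    Root 16: left subtree has 1 node {28}, right has 0 { }.
  Root 30: left subtree has 2 nodes {15, 33}, right has 0 { }.
    Root 15: left subtree has 0 nodes { }, right has 1 {33}.

7, 22, 16, 28, 30, 15, 33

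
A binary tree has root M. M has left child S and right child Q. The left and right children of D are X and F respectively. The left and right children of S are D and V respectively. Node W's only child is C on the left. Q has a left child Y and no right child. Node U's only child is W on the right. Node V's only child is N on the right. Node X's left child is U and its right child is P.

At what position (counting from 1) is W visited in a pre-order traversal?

Pre-order visits the node, then its left subtree, then its right subtree.
Visit M.
At M: go left to S.
  Visit S.
  At S: go left to D.
    Visit D.
    At D: go left to X.
      Visit X.
      At X: go left to U.
        Visit U.
        At U: no left child.
        At U: go right to W.
          Visit W.
          At W: go left to C.
            C is a leaf — visit C.
          At W: no right child.
      At X: go right to P.
        P is a leaf — visit P.
    At D: go right to F.
      F is a leaf — visit F.
  At S: go right to V.
    Visit V.
    At V: no left child.
    At V: go right to N.
      N is a leaf — visit N.
At M: go right to Q.
  Visit Q.
  At Q: go left to Y.
    Y is a leaf — visit Y.
  At Q: no right child.
Full pre-order sequence: M, S, D, X, U, W, C, P, F, V, N, Q, Y.

6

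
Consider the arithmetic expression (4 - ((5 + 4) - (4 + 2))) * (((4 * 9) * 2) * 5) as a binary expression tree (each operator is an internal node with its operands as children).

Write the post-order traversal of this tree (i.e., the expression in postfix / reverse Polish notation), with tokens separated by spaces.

4 5 4 + 4 2 + - - 4 9 * 2 * 5 * *

Post-order on an expression tree gives postfix notation: for each operator, emit left operand, right operand, then the operator.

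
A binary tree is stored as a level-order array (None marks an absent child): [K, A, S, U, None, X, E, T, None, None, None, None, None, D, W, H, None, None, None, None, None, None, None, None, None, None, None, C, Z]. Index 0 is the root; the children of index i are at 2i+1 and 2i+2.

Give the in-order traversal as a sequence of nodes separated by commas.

H, T, U, A, K, X, S, C, D, Z, E, W

In-order visits the left subtree, then the node, then the right subtree.
At K: go left to A.
  At A: go left to U.
    At U: go left to T.
      At T: go left to H.
        H is a leaf — visit H.
      Visit T.
      At T: no right child.
    Visit U.
    At U: no right child.
  Visit A.
  At A: no right child.
Visit K.
At K: go right to S.
  At S: go left to X.
    X is a leaf — visit X.
  Visit S.
  At S: go right to E.
    At E: go left to D.
      At D: go left to C.
        C is a leaf — visit C.
      Visit D.
      At D: go right to Z.
        Z is a leaf — visit Z.
    Visit E.
    At E: go right to W.
      W is a leaf — visit W.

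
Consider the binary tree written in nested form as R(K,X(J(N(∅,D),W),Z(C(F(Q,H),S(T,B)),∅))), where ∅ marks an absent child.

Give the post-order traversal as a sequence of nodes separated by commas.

K, D, N, W, J, Q, H, F, T, B, S, C, Z, X, R

Post-order visits the left subtree, then the right subtree, then the node.
At R: go left to K.
  K is a leaf — visit K.
At R: go right to X.
  At X: go left to J.
    At J: go left to N.
      At N: no left child.
      At N: go right to D.
        D is a leaf — visit D.
      Visit N.
    At J: go right to W.
      W is a leaf — visit W.
    Visit J.
  At X: go right to Z.
    At Z: go left to C.
      At C: go left to F.
        At F: go left to Q.
          Q is a leaf — visit Q.
        At F: go right to H.
          H is a leaf — visit H.
        Visit F.
      At C: go right to S.
        At S: go left to T.
          T is a leaf — visit T.
        At S: go right to B.
          B is a leaf — visit B.
        Visit S.
      Visit C.
    At Z: no right child.
    Visit Z.
  Visit X.
Visit R.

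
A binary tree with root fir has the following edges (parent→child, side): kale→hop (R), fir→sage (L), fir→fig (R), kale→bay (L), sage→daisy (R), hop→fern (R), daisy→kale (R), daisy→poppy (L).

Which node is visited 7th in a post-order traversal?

sage

Post-order visits the left subtree, then the right subtree, then the node.
At fir: go left to sage.
  At sage: no left child.
  At sage: go right to daisy.
    At daisy: go left to poppy.
      poppy is a leaf — visit poppy.
    At daisy: go right to kale.
      At kale: go left to bay.
        bay is a leaf — visit bay.
      At kale: go right to hop.
        At hop: no left child.
        At hop: go right to fern.
          fern is a leaf — visit fern.
        Visit hop.
      Visit kale.
    Visit daisy.
  Visit sage.
At fir: go right to fig.
  fig is a leaf — visit fig.
Visit fir.
Full post-order sequence: poppy, bay, fern, hop, kale, daisy, sage, fig, fir.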